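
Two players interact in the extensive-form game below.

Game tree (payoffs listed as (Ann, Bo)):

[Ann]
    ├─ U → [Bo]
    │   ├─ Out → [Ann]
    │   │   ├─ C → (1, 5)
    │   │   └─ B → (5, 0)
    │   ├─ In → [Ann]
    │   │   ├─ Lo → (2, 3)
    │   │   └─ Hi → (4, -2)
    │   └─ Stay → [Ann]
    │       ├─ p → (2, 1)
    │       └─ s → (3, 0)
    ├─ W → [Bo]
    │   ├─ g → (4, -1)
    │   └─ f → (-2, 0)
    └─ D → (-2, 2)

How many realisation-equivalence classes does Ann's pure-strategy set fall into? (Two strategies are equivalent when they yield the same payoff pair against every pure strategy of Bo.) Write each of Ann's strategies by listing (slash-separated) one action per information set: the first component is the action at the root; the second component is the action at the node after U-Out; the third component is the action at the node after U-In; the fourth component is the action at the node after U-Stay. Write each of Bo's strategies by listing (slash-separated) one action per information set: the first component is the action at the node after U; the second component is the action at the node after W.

10

Ann has 24 pure strategies: U/C/Lo/p, U/C/Lo/s, U/C/Hi/p, U/C/Hi/s, U/B/Lo/p, U/B/Lo/s, U/B/Hi/p, U/B/Hi/s, W/C/Lo/p, W/C/Lo/s, W/C/Hi/p, W/C/Hi/s, W/B/Lo/p, W/B/Lo/s, W/B/Hi/p, W/B/Hi/s, D/C/Lo/p, D/C/Lo/s, D/C/Hi/p, D/C/Hi/s, D/B/Lo/p, D/B/Lo/s, D/B/Hi/p, D/B/Hi/s. Columns: Out/g, Out/f, In/g, In/f, Stay/g, Stay/f.
{U/C/Lo/p} → row (1,5) (1,5) (2,3) (2,3) (2,1) (2,1)
{U/C/Lo/s} → row (1,5) (1,5) (2,3) (2,3) (3,0) (3,0)
{U/C/Hi/p} → row (1,5) (1,5) (4,-2) (4,-2) (2,1) (2,1)
{U/C/Hi/s} → row (1,5) (1,5) (4,-2) (4,-2) (3,0) (3,0)
{U/B/Lo/p} → row (5,0) (5,0) (2,3) (2,3) (2,1) (2,1)
{U/B/Lo/s} → row (5,0) (5,0) (2,3) (2,3) (3,0) (3,0)
{U/B/Hi/p} → row (5,0) (5,0) (4,-2) (4,-2) (2,1) (2,1)
{U/B/Hi/s} → row (5,0) (5,0) (4,-2) (4,-2) (3,0) (3,0)
{W/C/Lo/p, W/C/Lo/s, W/C/Hi/p, W/C/Hi/s, W/B/Lo/p, W/B/Lo/s, W/B/Hi/p, W/B/Hi/s} → row (4,-1) (-2,0) (4,-1) (-2,0) (4,-1) (-2,0)
{D/C/Lo/p, D/C/Lo/s, D/C/Hi/p, D/C/Hi/s, D/B/Lo/p, D/B/Lo/s, D/B/Hi/p, D/B/Hi/s} → row (-2,2) (-2,2) (-2,2) (-2,2) (-2,2) (-2,2)
That's 10 distinct rows out of 24 strategies.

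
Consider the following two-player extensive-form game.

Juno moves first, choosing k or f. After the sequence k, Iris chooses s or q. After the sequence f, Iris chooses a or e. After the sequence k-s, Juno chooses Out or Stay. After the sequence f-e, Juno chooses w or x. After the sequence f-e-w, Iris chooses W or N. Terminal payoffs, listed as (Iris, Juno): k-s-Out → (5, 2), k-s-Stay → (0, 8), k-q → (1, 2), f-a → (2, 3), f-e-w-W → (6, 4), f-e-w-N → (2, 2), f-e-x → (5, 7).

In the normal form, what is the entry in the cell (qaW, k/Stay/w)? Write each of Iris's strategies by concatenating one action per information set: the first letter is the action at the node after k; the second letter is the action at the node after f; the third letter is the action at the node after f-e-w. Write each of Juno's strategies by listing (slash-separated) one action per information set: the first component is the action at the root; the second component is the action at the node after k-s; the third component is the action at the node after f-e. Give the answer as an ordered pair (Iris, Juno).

(1, 2)

Trace the play path from the root:
  Juno plays k
  Iris plays q at [k]
→ terminal payoff (1, 2).
(Iris's choice at the node after f is never reached on this path, so it doesn't affect the outcome.)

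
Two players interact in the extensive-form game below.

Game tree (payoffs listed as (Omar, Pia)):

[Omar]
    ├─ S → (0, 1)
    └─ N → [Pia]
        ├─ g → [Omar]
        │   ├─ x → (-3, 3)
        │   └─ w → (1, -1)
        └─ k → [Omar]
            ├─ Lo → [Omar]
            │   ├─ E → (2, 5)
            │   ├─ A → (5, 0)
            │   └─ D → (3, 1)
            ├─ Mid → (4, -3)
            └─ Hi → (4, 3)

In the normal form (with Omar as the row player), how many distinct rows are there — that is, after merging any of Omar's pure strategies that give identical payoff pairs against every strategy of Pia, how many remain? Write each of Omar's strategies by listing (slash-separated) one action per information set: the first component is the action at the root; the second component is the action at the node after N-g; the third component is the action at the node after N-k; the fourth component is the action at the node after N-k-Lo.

11

Omar has 36 pure strategies: S/x/Lo/E, S/x/Lo/A, S/x/Lo/D, S/x/Mid/E, S/x/Mid/A, S/x/Mid/D, S/x/Hi/E, S/x/Hi/A, S/x/Hi/D, S/w/Lo/E, S/w/Lo/A, S/w/Lo/D, S/w/Mid/E, S/w/Mid/A, S/w/Mid/D, S/w/Hi/E, S/w/Hi/A, S/w/Hi/D, N/x/Lo/E, N/x/Lo/A, N/x/Lo/D, N/x/Mid/E, N/x/Mid/A, N/x/Mid/D, N/x/Hi/E, N/x/Hi/A, N/x/Hi/D, N/w/Lo/E, N/w/Lo/A, N/w/Lo/D, N/w/Mid/E, N/w/Mid/A, N/w/Mid/D, N/w/Hi/E, N/w/Hi/A, N/w/Hi/D. Columns: g, k.
{S/x/Lo/E, S/x/Lo/A, S/x/Lo/D, S/x/Mid/E, S/x/Mid/A, S/x/Mid/D, S/x/Hi/E, S/x/Hi/A, S/x/Hi/D, S/w/Lo/E, S/w/Lo/A, S/w/Lo/D, S/w/Mid/E, S/w/Mid/A, S/w/Mid/D, S/w/Hi/E, S/w/Hi/A, S/w/Hi/D} → row (0,1) (0,1)
{N/x/Lo/E} → row (-3,3) (2,5)
{N/x/Lo/A} → row (-3,3) (5,0)
{N/x/Lo/D} → row (-3,3) (3,1)
{N/x/Mid/E, N/x/Mid/A, N/x/Mid/D} → row (-3,3) (4,-3)
{N/x/Hi/E, N/x/Hi/A, N/x/Hi/D} → row (-3,3) (4,3)
{N/w/Lo/E} → row (1,-1) (2,5)
{N/w/Lo/A} → row (1,-1) (5,0)
{N/w/Lo/D} → row (1,-1) (3,1)
{N/w/Mid/E, N/w/Mid/A, N/w/Mid/D} → row (1,-1) (4,-3)
{N/w/Hi/E, N/w/Hi/A, N/w/Hi/D} → row (1,-1) (4,3)
That's 11 distinct rows out of 36 strategies.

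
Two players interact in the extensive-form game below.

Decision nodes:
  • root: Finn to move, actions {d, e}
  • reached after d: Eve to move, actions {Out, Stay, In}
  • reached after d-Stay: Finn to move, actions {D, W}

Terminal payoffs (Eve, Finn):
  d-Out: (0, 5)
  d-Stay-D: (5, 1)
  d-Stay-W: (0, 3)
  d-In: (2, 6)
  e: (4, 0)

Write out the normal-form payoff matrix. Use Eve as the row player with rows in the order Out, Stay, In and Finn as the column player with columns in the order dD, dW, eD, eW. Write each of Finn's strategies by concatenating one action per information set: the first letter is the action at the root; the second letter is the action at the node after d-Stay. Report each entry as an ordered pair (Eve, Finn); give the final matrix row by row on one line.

           dD       dW       eD       eW
 Out    (0,5)    (0,5)    (4,0)    (4,0)
Stay    (5,1)    (0,3)    (4,0)    (4,0)
  In    (2,6)    (2,6)    (4,0)    (4,0)

Out: (0,5) (0,5) (4,0) (4,0) | Stay: (5,1) (0,3) (4,0) (4,0) | In: (2,6) (2,6) (4,0) (4,0)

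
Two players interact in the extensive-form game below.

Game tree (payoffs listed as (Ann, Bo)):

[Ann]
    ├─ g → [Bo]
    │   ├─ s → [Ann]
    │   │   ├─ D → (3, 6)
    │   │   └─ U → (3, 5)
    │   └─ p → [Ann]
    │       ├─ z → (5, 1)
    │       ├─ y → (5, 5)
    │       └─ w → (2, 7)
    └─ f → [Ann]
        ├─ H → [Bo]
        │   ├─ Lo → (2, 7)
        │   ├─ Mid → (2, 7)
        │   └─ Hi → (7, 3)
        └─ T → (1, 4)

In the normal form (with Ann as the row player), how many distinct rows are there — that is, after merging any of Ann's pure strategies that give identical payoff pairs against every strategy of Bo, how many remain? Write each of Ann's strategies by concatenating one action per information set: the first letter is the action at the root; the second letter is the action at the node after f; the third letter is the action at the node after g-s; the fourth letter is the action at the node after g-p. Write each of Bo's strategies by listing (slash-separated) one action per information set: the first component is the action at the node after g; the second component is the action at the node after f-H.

Ann has 24 pure strategies: gHDz, gHDy, gHDw, gHUz, gHUy, gHUw, gTDz, gTDy, gTDw, gTUz, gTUy, gTUw, fHDz, fHDy, fHDw, fHUz, fHUy, fHUw, fTDz, fTDy, fTDw, fTUz, fTUy, fTUw. Columns: s/Lo, s/Mid, s/Hi, p/Lo, p/Mid, p/Hi.
{gHDz, gTDz} → row (3,6) (3,6) (3,6) (5,1) (5,1) (5,1)
{gHDy, gTDy} → row (3,6) (3,6) (3,6) (5,5) (5,5) (5,5)
{gHDw, gTDw} → row (3,6) (3,6) (3,6) (2,7) (2,7) (2,7)
{gHUz, gTUz} → row (3,5) (3,5) (3,5) (5,1) (5,1) (5,1)
{gHUy, gTUy} → row (3,5) (3,5) (3,5) (5,5) (5,5) (5,5)
{gHUw, gTUw} → row (3,5) (3,5) (3,5) (2,7) (2,7) (2,7)
{fHDz, fHDy, fHDw, fHUz, fHUy, fHUw} → row (2,7) (2,7) (7,3) (2,7) (2,7) (7,3)
{fTDz, fTDy, fTDw, fTUz, fTUy, fTUw} → row (1,4) (1,4) (1,4) (1,4) (1,4) (1,4)
That's 8 distinct rows out of 24 strategies.

8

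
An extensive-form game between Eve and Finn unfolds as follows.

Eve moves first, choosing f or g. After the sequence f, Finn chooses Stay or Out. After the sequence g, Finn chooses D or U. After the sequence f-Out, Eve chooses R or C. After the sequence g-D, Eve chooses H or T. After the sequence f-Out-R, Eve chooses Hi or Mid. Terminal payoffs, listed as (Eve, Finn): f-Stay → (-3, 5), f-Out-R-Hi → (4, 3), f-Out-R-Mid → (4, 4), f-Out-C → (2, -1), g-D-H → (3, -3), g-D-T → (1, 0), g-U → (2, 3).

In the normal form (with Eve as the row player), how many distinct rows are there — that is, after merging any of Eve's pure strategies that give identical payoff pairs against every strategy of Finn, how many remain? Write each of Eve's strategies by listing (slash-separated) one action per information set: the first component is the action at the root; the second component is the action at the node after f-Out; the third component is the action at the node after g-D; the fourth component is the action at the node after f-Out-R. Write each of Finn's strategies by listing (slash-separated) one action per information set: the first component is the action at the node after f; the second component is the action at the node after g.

Eve has 16 pure strategies: f/R/H/Hi, f/R/H/Mid, f/R/T/Hi, f/R/T/Mid, f/C/H/Hi, f/C/H/Mid, f/C/T/Hi, f/C/T/Mid, g/R/H/Hi, g/R/H/Mid, g/R/T/Hi, g/R/T/Mid, g/C/H/Hi, g/C/H/Mid, g/C/T/Hi, g/C/T/Mid. Columns: Stay/D, Stay/U, Out/D, Out/U.
{f/R/H/Hi, f/R/T/Hi} → row (-3,5) (-3,5) (4,3) (4,3)
{f/R/H/Mid, f/R/T/Mid} → row (-3,5) (-3,5) (4,4) (4,4)
{f/C/H/Hi, f/C/H/Mid, f/C/T/Hi, f/C/T/Mid} → row (-3,5) (-3,5) (2,-1) (2,-1)
{g/R/H/Hi, g/R/H/Mid, g/C/H/Hi, g/C/H/Mid} → row (3,-3) (2,3) (3,-3) (2,3)
{g/R/T/Hi, g/R/T/Mid, g/C/T/Hi, g/C/T/Mid} → row (1,0) (2,3) (1,0) (2,3)
That's 5 distinct rows out of 16 strategies.

5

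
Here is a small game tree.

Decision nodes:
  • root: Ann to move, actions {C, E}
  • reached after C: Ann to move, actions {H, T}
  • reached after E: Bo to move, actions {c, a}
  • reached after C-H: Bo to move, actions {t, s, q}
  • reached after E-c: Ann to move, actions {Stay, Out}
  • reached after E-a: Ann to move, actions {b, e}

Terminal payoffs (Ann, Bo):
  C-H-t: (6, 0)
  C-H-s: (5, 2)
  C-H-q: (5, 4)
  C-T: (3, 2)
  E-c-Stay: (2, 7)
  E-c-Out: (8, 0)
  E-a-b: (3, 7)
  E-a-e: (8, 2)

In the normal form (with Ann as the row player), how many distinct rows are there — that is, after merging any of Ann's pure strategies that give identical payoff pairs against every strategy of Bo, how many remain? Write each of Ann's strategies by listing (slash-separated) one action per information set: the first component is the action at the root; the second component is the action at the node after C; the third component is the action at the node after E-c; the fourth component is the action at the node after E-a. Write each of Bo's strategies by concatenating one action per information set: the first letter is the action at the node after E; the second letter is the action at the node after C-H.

6

Ann has 16 pure strategies: C/H/Stay/b, C/H/Stay/e, C/H/Out/b, C/H/Out/e, C/T/Stay/b, C/T/Stay/e, C/T/Out/b, C/T/Out/e, E/H/Stay/b, E/H/Stay/e, E/H/Out/b, E/H/Out/e, E/T/Stay/b, E/T/Stay/e, E/T/Out/b, E/T/Out/e. Columns: ct, cs, cq, at, as, aq.
{C/H/Stay/b, C/H/Stay/e, C/H/Out/b, C/H/Out/e} → row (6,0) (5,2) (5,4) (6,0) (5,2) (5,4)
{C/T/Stay/b, C/T/Stay/e, C/T/Out/b, C/T/Out/e} → row (3,2) (3,2) (3,2) (3,2) (3,2) (3,2)
{E/H/Stay/b, E/T/Stay/b} → row (2,7) (2,7) (2,7) (3,7) (3,7) (3,7)
{E/H/Stay/e, E/T/Stay/e} → row (2,7) (2,7) (2,7) (8,2) (8,2) (8,2)
{E/H/Out/b, E/T/Out/b} → row (8,0) (8,0) (8,0) (3,7) (3,7) (3,7)
{E/H/Out/e, E/T/Out/e} → row (8,0) (8,0) (8,0) (8,2) (8,2) (8,2)
That's 6 distinct rows out of 16 strategies.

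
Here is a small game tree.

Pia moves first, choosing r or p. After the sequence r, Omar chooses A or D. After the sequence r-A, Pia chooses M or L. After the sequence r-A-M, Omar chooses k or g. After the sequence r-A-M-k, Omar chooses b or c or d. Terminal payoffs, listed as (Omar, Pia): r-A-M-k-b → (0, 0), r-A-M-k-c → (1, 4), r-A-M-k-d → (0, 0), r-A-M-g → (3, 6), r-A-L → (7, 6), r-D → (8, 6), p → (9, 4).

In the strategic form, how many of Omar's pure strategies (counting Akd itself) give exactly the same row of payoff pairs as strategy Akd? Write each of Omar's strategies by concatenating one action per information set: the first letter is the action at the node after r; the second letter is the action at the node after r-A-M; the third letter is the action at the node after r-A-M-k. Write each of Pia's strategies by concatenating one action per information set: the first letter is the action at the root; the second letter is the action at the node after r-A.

2

Row for Akd (columns rM, rL, pM, pL): (0,0) (7,6) (9,4) (9,4).
Every one of Omar's information sets is on the play path for some reply by Pia when Omar follows Akd.
Even so, Akb happens to produce the same payoff in every column — so 2 strategies share this row.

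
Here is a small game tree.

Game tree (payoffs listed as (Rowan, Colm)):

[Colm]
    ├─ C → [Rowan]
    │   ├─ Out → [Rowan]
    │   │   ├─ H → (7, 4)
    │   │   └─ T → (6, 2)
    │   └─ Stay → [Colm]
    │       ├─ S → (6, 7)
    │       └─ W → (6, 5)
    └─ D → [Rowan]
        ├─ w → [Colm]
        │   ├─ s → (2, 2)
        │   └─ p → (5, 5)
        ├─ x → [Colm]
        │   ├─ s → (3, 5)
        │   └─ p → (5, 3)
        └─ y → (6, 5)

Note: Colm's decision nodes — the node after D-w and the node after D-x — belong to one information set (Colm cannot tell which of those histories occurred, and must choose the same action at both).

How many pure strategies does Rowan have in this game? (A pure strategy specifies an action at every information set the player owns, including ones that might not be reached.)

Rowan owns the node after C with actions {Out, Stay} — two choices.
Rowan owns the node after D with actions {w, x, y} — three choices.
Rowan owns the node after C-Out with actions {H, T} — two choices.
A pure strategy fixes one action at each information set independently, so the count is the product 2 × 3 × 2 = 12.
(For reference, Colm has 8 pure strategies, giving a 12×8 normal-form matrix.)

12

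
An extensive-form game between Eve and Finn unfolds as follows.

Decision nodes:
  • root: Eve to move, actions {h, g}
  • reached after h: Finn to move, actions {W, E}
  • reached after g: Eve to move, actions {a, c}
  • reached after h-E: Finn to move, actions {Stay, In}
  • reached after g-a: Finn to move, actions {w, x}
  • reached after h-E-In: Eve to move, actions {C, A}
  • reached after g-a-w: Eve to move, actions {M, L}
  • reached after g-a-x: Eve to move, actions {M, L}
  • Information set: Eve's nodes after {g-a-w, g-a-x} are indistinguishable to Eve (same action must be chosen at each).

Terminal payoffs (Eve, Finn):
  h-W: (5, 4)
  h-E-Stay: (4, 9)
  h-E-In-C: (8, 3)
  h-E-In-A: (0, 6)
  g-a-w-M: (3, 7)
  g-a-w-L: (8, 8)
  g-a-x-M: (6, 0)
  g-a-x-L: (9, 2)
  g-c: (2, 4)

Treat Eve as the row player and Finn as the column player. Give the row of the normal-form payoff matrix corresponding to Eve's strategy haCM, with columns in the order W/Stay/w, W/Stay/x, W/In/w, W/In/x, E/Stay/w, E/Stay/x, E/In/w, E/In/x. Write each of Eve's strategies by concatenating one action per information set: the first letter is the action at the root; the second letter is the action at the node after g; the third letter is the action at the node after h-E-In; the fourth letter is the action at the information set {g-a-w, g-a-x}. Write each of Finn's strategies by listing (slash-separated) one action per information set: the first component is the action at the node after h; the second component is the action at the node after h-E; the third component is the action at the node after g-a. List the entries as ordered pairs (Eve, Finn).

(5,4) (5,4) (5,4) (5,4) (4,9) (4,9) (8,3) (8,3)

vs W/Stay/w: Eve plays h → Finn plays W at [h] → (5, 4)
vs W/Stay/x: Eve plays h → Finn plays W at [h] → (5, 4)
vs W/In/w: Eve plays h → Finn plays W at [h] → (5, 4)
vs W/In/x: Eve plays h → Finn plays W at [h] → (5, 4)
vs E/Stay/w: Eve plays h → Finn plays E at [h] → Finn plays Stay at [h-E] → (4, 9)
vs E/Stay/x: Eve plays h → Finn plays E at [h] → Finn plays Stay at [h-E] → (4, 9)
vs E/In/w: Eve plays h → Finn plays E at [h] → Finn plays In at [h-E] → Eve plays C at [h-E-In] → (8, 3)
vs E/In/x: Eve plays h → Finn plays E at [h] → Finn plays In at [h-E] → Eve plays C at [h-E-In] → (8, 3)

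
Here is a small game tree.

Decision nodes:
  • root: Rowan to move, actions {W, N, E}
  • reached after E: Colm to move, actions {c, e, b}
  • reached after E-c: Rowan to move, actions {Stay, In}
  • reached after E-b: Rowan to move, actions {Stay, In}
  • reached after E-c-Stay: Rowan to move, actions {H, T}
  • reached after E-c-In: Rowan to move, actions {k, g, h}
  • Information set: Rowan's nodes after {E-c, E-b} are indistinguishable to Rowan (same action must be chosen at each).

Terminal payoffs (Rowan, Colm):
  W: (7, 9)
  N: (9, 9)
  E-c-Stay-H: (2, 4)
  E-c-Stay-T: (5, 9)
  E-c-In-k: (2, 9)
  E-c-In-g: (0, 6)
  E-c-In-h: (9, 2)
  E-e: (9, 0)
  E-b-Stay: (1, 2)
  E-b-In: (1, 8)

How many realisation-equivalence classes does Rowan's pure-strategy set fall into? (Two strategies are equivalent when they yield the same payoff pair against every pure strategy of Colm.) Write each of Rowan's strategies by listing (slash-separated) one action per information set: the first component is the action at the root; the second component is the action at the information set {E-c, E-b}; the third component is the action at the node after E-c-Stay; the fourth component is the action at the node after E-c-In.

7

Rowan has 36 pure strategies: W/Stay/H/k, W/Stay/H/g, W/Stay/H/h, W/Stay/T/k, W/Stay/T/g, W/Stay/T/h, W/In/H/k, W/In/H/g, W/In/H/h, W/In/T/k, W/In/T/g, W/In/T/h, N/Stay/H/k, N/Stay/H/g, N/Stay/H/h, N/Stay/T/k, N/Stay/T/g, N/Stay/T/h, N/In/H/k, N/In/H/g, N/In/H/h, N/In/T/k, N/In/T/g, N/In/T/h, E/Stay/H/k, E/Stay/H/g, E/Stay/H/h, E/Stay/T/k, E/Stay/T/g, E/Stay/T/h, E/In/H/k, E/In/H/g, E/In/H/h, E/In/T/k, E/In/T/g, E/In/T/h. Columns: c, e, b.
{W/Stay/H/k, W/Stay/H/g, W/Stay/H/h, W/Stay/T/k, W/Stay/T/g, W/Stay/T/h, W/In/H/k, W/In/H/g, W/In/H/h, W/In/T/k, W/In/T/g, W/In/T/h} → row (7,9) (7,9) (7,9)
{N/Stay/H/k, N/Stay/H/g, N/Stay/H/h, N/Stay/T/k, N/Stay/T/g, N/Stay/T/h, N/In/H/k, N/In/H/g, N/In/H/h, N/In/T/k, N/In/T/g, N/In/T/h} → row (9,9) (9,9) (9,9)
{E/Stay/H/k, E/Stay/H/g, E/Stay/H/h} → row (2,4) (9,0) (1,2)
{E/Stay/T/k, E/Stay/T/g, E/Stay/T/h} → row (5,9) (9,0) (1,2)
{E/In/H/k, E/In/T/k} → row (2,9) (9,0) (1,8)
{E/In/H/g, E/In/T/g} → row (0,6) (9,0) (1,8)
{E/In/H/h, E/In/T/h} → row (9,2) (9,0) (1,8)
That's 7 distinct rows out of 36 strategies.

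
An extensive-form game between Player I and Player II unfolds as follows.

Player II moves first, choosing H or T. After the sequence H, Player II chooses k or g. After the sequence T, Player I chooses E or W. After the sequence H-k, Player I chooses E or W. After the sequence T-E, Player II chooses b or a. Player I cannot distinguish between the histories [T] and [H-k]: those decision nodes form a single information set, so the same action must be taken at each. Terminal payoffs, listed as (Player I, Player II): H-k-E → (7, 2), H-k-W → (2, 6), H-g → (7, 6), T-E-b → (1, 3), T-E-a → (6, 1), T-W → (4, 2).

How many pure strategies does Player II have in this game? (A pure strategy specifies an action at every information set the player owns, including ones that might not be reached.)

Player II owns the root with actions {H, T} — two choices.
Player II owns the node after H with actions {k, g} — two choices.
Player II owns the node after T-E with actions {b, a} — two choices.
A pure strategy fixes one action at each information set independently, so the count is the product 2 × 2 × 2 = 8.
(For reference, Player I has 2 pure strategies, giving a 8×2 normal-form matrix.)

8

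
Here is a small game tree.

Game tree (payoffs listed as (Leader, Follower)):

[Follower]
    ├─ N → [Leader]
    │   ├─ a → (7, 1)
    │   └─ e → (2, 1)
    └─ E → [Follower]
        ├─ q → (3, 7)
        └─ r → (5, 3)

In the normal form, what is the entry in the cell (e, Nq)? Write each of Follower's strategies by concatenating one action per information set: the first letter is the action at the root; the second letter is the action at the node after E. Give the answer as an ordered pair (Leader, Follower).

Trace the play path from the root:
  Follower plays N
  Leader plays e at [N]
→ terminal payoff (2, 1).
(Follower's choice at the node after E is never reached on this path, so it doesn't affect the outcome.)

(2, 1)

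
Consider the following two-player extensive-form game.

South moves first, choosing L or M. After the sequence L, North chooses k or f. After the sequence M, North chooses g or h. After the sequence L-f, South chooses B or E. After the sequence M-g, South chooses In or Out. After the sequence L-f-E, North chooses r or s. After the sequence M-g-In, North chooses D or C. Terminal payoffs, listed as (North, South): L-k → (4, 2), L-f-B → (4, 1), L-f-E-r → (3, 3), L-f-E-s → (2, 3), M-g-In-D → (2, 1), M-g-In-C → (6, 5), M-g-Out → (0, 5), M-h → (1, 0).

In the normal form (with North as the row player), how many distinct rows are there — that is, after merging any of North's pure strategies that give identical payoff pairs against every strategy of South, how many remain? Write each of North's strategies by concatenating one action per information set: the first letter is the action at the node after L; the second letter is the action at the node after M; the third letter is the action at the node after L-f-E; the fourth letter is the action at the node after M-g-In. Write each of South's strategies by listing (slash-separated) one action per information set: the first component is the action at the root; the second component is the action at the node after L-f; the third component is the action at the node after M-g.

9

North has 16 pure strategies: kgrD, kgrC, kgsD, kgsC, khrD, khrC, khsD, khsC, fgrD, fgrC, fgsD, fgsC, fhrD, fhrC, fhsD, fhsC. Columns: L/B/In, L/B/Out, L/E/In, L/E/Out, M/B/In, M/B/Out, M/E/In, M/E/Out.
{kgrD, kgsD} → row (4,2) (4,2) (4,2) (4,2) (2,1) (0,5) (2,1) (0,5)
{kgrC, kgsC} → row (4,2) (4,2) (4,2) (4,2) (6,5) (0,5) (6,5) (0,5)
{khrD, khrC, khsD, khsC} → row (4,2) (4,2) (4,2) (4,2) (1,0) (1,0) (1,0) (1,0)
{fgrD} → row (4,1) (4,1) (3,3) (3,3) (2,1) (0,5) (2,1) (0,5)
{fgrC} → row (4,1) (4,1) (3,3) (3,3) (6,5) (0,5) (6,5) (0,5)
{fgsD} → row (4,1) (4,1) (2,3) (2,3) (2,1) (0,5) (2,1) (0,5)
{fgsC} → row (4,1) (4,1) (2,3) (2,3) (6,5) (0,5) (6,5) (0,5)
{fhrD, fhrC} → row (4,1) (4,1) (3,3) (3,3) (1,0) (1,0) (1,0) (1,0)
{fhsD, fhsC} → row (4,1) (4,1) (2,3) (2,3) (1,0) (1,0) (1,0) (1,0)
That's 9 distinct rows out of 16 strategies.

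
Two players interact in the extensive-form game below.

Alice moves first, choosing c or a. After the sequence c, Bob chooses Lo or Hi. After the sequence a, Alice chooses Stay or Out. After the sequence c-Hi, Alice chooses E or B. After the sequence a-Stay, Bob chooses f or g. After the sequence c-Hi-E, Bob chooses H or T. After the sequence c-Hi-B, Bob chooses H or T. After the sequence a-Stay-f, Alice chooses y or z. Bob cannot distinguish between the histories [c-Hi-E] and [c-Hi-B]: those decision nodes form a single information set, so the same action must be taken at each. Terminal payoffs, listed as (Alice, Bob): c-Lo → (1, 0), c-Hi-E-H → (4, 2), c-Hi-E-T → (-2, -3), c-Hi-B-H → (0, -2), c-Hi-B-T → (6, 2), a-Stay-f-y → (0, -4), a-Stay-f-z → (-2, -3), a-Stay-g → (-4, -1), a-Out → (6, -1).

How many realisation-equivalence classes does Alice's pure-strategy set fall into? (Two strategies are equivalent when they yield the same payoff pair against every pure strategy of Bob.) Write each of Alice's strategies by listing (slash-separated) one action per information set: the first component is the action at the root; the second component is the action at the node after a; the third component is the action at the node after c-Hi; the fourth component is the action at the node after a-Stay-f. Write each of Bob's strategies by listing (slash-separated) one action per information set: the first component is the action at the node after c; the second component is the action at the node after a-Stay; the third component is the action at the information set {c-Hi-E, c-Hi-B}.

Alice has 16 pure strategies: c/Stay/E/y, c/Stay/E/z, c/Stay/B/y, c/Stay/B/z, c/Out/E/y, c/Out/E/z, c/Out/B/y, c/Out/B/z, a/Stay/E/y, a/Stay/E/z, a/Stay/B/y, a/Stay/B/z, a/Out/E/y, a/Out/E/z, a/Out/B/y, a/Out/B/z. Columns: Lo/f/H, Lo/f/T, Lo/g/H, Lo/g/T, Hi/f/H, Hi/f/T, Hi/g/H, Hi/g/T.
{c/Stay/E/y, c/Stay/E/z, c/Out/E/y, c/Out/E/z} → row (1,0) (1,0) (1,0) (1,0) (4,2) (-2,-3) (4,2) (-2,-3)
{c/Stay/B/y, c/Stay/B/z, c/Out/B/y, c/Out/B/z} → row (1,0) (1,0) (1,0) (1,0) (0,-2) (6,2) (0,-2) (6,2)
{a/Stay/E/y, a/Stay/B/y} → row (0,-4) (0,-4) (-4,-1) (-4,-1) (0,-4) (0,-4) (-4,-1) (-4,-1)
{a/Stay/E/z, a/Stay/B/z} → row (-2,-3) (-2,-3) (-4,-1) (-4,-1) (-2,-3) (-2,-3) (-4,-1) (-4,-1)
{a/Out/E/y, a/Out/E/z, a/Out/B/y, a/Out/B/z} → row (6,-1) (6,-1) (6,-1) (6,-1) (6,-1) (6,-1) (6,-1) (6,-1)
That's 5 distinct rows out of 16 strategies.

5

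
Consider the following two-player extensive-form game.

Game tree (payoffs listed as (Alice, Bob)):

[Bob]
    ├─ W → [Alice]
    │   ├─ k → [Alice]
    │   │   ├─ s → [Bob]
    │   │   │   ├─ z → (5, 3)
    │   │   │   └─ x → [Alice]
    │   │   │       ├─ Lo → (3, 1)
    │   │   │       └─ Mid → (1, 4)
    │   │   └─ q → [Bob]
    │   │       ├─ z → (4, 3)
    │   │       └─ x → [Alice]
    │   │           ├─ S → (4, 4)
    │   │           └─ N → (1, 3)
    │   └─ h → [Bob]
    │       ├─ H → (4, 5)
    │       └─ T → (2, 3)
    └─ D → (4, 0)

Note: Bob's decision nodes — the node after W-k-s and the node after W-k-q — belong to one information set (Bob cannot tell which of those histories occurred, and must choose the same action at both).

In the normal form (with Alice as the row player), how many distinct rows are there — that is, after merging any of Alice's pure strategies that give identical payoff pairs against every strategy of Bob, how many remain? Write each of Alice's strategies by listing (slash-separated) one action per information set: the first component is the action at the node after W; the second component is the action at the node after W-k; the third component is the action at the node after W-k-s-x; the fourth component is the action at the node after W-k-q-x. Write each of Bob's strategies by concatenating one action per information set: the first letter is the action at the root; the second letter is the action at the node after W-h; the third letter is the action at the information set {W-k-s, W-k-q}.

5

Alice has 16 pure strategies: k/s/Lo/S, k/s/Lo/N, k/s/Mid/S, k/s/Mid/N, k/q/Lo/S, k/q/Lo/N, k/q/Mid/S, k/q/Mid/N, h/s/Lo/S, h/s/Lo/N, h/s/Mid/S, h/s/Mid/N, h/q/Lo/S, h/q/Lo/N, h/q/Mid/S, h/q/Mid/N. Columns: WHz, WHx, WTz, WTx, DHz, DHx, DTz, DTx.
{k/s/Lo/S, k/s/Lo/N} → row (5,3) (3,1) (5,3) (3,1) (4,0) (4,0) (4,0) (4,0)
{k/s/Mid/S, k/s/Mid/N} → row (5,3) (1,4) (5,3) (1,4) (4,0) (4,0) (4,0) (4,0)
{k/q/Lo/S, k/q/Mid/S} → row (4,3) (4,4) (4,3) (4,4) (4,0) (4,0) (4,0) (4,0)
{k/q/Lo/N, k/q/Mid/N} → row (4,3) (1,3) (4,3) (1,3) (4,0) (4,0) (4,0) (4,0)
{h/s/Lo/S, h/s/Lo/N, h/s/Mid/S, h/s/Mid/N, h/q/Lo/S, h/q/Lo/N, h/q/Mid/S, h/q/Mid/N} → row (4,5) (4,5) (2,3) (2,3) (4,0) (4,0) (4,0) (4,0)
That's 5 distinct rows out of 16 strategies.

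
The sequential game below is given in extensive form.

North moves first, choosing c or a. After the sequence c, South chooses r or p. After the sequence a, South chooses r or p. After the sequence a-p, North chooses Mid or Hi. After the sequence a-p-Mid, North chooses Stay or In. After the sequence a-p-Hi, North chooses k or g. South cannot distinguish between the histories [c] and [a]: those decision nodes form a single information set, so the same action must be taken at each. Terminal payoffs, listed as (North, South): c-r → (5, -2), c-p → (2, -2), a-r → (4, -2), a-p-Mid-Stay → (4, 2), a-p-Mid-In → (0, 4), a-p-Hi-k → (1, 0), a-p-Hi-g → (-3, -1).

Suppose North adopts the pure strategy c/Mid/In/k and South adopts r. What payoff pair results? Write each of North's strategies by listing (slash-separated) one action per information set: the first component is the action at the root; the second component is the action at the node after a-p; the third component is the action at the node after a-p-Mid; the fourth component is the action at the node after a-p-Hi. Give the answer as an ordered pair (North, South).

Trace the play path from the root:
  North plays c
  South plays r at [c]
→ terminal payoff (5, -2).
(North's choice at the node after a-p is never reached on this path, so it doesn't affect the outcome.)

(5, -2)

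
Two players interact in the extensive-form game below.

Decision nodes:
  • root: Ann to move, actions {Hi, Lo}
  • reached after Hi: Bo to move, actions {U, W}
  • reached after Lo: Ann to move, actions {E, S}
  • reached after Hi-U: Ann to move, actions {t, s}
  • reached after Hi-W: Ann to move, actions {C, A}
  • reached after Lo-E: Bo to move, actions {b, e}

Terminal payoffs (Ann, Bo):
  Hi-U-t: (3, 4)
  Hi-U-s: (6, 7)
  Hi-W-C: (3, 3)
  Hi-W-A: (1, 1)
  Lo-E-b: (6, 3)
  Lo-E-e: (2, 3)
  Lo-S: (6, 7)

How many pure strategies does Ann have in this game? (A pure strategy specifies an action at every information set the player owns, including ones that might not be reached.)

Ann owns the root with actions {Hi, Lo} — two choices.
Ann owns the node after Lo with actions {E, S} — two choices.
Ann owns the node after Hi-U with actions {t, s} — two choices.
Ann owns the node after Hi-W with actions {C, A} — two choices.
A pure strategy fixes one action at each information set independently, so the count is the product 2 × 2 × 2 × 2 = 16.
(For reference, Bo has 4 pure strategies, giving a 16×4 normal-form matrix.)

16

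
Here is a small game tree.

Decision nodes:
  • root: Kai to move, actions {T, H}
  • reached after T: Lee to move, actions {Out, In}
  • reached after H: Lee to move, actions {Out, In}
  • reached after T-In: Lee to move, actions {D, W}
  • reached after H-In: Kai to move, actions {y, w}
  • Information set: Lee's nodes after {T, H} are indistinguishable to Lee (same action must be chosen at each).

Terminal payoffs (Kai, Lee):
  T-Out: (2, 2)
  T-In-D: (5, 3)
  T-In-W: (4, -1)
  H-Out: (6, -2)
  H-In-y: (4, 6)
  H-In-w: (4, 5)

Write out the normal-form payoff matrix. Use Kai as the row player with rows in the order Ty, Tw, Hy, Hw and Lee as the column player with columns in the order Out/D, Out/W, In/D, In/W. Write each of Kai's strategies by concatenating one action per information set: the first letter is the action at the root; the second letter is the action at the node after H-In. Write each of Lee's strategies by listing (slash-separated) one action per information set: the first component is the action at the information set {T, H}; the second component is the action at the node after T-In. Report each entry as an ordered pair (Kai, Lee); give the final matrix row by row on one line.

Ty: (2,2) (2,2) (5,3) (4,-1) | Tw: (2,2) (2,2) (5,3) (4,-1) | Hy: (6,-2) (6,-2) (4,6) (4,6) | Hw: (6,-2) (6,-2) (4,5) (4,5)

Row Ty: Out/D→(2,2), Out/W→(2,2), In/D→(5,3), In/W→(4,-1)
Row Tw: Out/D→(2,2), Out/W→(2,2), In/D→(5,3), In/W→(4,-1)
Row Hy: Out/D→(6,-2), Out/W→(6,-2), In/D→(4,6), In/W→(4,6)
Row Hw: Out/D→(6,-2), Out/W→(6,-2), In/D→(4,5), In/W→(4,5)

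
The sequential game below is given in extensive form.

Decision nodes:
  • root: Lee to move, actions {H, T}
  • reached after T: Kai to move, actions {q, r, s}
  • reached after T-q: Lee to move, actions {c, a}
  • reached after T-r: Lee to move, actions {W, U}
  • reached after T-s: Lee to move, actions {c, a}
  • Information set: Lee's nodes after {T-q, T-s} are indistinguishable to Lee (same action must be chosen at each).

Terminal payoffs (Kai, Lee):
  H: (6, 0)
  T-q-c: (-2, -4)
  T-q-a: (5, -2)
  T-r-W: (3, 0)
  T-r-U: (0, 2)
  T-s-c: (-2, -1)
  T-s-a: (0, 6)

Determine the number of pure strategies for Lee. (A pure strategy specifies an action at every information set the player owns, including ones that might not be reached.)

8

Lee owns the root with actions {H, T} — two choices.
Lee owns the information set {T-q, T-s} with actions {c, a} — two choices.
Lee owns the node after T-r with actions {W, U} — two choices.
A pure strategy fixes one action at each information set independently, so the count is the product 2 × 2 × 2 = 8.
(For reference, Kai has 3 pure strategies, giving a 8×3 normal-form matrix.)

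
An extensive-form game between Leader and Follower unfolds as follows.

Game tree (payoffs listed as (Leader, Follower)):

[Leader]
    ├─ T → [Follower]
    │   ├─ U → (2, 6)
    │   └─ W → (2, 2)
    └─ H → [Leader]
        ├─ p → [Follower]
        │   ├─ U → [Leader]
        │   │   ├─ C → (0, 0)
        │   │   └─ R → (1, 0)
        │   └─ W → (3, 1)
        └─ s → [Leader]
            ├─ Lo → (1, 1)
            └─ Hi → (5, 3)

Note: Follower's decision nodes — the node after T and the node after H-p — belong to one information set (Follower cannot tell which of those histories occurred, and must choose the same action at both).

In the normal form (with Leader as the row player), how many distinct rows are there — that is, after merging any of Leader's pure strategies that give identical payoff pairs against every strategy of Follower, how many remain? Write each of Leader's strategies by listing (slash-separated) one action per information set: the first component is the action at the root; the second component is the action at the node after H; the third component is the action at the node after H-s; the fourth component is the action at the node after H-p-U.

Leader has 16 pure strategies: T/p/Lo/C, T/p/Lo/R, T/p/Hi/C, T/p/Hi/R, T/s/Lo/C, T/s/Lo/R, T/s/Hi/C, T/s/Hi/R, H/p/Lo/C, H/p/Lo/R, H/p/Hi/C, H/p/Hi/R, H/s/Lo/C, H/s/Lo/R, H/s/Hi/C, H/s/Hi/R. Columns: U, W.
{T/p/Lo/C, T/p/Lo/R, T/p/Hi/C, T/p/Hi/R, T/s/Lo/C, T/s/Lo/R, T/s/Hi/C, T/s/Hi/R} → row (2,6) (2,2)
{H/p/Lo/C, H/p/Hi/C} → row (0,0) (3,1)
{H/p/Lo/R, H/p/Hi/R} → row (1,0) (3,1)
{H/s/Lo/C, H/s/Lo/R} → row (1,1) (1,1)
{H/s/Hi/C, H/s/Hi/R} → row (5,3) (5,3)
That's 5 distinct rows out of 16 strategies.

5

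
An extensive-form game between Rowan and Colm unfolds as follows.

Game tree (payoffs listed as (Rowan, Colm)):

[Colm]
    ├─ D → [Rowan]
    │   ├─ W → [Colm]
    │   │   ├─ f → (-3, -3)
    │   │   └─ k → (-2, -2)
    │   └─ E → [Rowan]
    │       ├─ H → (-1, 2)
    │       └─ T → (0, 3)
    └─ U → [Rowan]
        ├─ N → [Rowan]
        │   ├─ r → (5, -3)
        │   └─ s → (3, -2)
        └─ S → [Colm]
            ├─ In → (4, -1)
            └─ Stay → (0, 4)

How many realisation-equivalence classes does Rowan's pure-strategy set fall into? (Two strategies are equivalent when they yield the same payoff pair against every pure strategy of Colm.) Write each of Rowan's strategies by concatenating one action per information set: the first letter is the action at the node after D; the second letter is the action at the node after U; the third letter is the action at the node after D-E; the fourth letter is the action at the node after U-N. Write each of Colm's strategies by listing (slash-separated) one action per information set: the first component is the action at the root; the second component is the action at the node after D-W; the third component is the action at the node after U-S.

Rowan has 16 pure strategies: WNHr, WNHs, WNTr, WNTs, WSHr, WSHs, WSTr, WSTs, ENHr, ENHs, ENTr, ENTs, ESHr, ESHs, ESTr, ESTs. Columns: D/f/In, D/f/Stay, D/k/In, D/k/Stay, U/f/In, U/f/Stay, U/k/In, U/k/Stay.
{WNHr, WNTr} → row (-3,-3) (-3,-3) (-2,-2) (-2,-2) (5,-3) (5,-3) (5,-3) (5,-3)
{WNHs, WNTs} → row (-3,-3) (-3,-3) (-2,-2) (-2,-2) (3,-2) (3,-2) (3,-2) (3,-2)
{WSHr, WSHs, WSTr, WSTs} → row (-3,-3) (-3,-3) (-2,-2) (-2,-2) (4,-1) (0,4) (4,-1) (0,4)
{ENHr} → row (-1,2) (-1,2) (-1,2) (-1,2) (5,-3) (5,-3) (5,-3) (5,-3)
{ENHs} → row (-1,2) (-1,2) (-1,2) (-1,2) (3,-2) (3,-2) (3,-2) (3,-2)
{ENTr} → row (0,3) (0,3) (0,3) (0,3) (5,-3) (5,-3) (5,-3) (5,-3)
{ENTs} → row (0,3) (0,3) (0,3) (0,3) (3,-2) (3,-2) (3,-2) (3,-2)
{ESHr, ESHs} → row (-1,2) (-1,2) (-1,2) (-1,2) (4,-1) (0,4) (4,-1) (0,4)
{ESTr, ESTs} → row (0,3) (0,3) (0,3) (0,3) (4,-1) (0,4) (4,-1) (0,4)
That's 9 distinct rows out of 16 strategies.

9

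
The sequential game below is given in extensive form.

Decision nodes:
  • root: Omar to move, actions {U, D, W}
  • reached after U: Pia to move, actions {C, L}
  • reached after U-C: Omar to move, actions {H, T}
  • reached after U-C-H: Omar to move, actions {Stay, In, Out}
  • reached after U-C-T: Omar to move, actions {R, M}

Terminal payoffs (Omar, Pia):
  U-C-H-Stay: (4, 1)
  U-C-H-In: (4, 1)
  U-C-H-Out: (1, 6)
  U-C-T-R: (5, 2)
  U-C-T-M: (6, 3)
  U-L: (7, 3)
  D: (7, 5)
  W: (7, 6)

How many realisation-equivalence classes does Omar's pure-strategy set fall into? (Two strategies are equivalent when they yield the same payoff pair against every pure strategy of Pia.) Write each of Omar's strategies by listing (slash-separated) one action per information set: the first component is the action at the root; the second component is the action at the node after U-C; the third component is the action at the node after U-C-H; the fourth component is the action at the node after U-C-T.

6

Omar has 36 pure strategies: U/H/Stay/R, U/H/Stay/M, U/H/In/R, U/H/In/M, U/H/Out/R, U/H/Out/M, U/T/Stay/R, U/T/Stay/M, U/T/In/R, U/T/In/M, U/T/Out/R, U/T/Out/M, D/H/Stay/R, D/H/Stay/M, D/H/In/R, D/H/In/M, D/H/Out/R, D/H/Out/M, D/T/Stay/R, D/T/Stay/M, D/T/In/R, D/T/In/M, D/T/Out/R, D/T/Out/M, W/H/Stay/R, W/H/Stay/M, W/H/In/R, W/H/In/M, W/H/Out/R, W/H/Out/M, W/T/Stay/R, W/T/Stay/M, W/T/In/R, W/T/In/M, W/T/Out/R, W/T/Out/M. Columns: C, L.
{U/H/Stay/R, U/H/Stay/M, U/H/In/R, U/H/In/M} → row (4,1) (7,3)
{U/H/Out/R, U/H/Out/M} → row (1,6) (7,3)
{U/T/Stay/R, U/T/In/R, U/T/Out/R} → row (5,2) (7,3)
{U/T/Stay/M, U/T/In/M, U/T/Out/M} → row (6,3) (7,3)
{D/H/Stay/R, D/H/Stay/M, D/H/In/R, D/H/In/M, D/H/Out/R, D/H/Out/M, D/T/Stay/R, D/T/Stay/M, D/T/In/R, D/T/In/M, D/T/Out/R, D/T/Out/M} → row (7,5) (7,5)
{W/H/Stay/R, W/H/Stay/M, W/H/In/R, W/H/In/M, W/H/Out/R, W/H/Out/M, W/T/Stay/R, W/T/Stay/M, W/T/In/R, W/T/In/M, W/T/Out/R, W/T/Out/M} → row (7,6) (7,6)
That's 6 distinct rows out of 36 strategies.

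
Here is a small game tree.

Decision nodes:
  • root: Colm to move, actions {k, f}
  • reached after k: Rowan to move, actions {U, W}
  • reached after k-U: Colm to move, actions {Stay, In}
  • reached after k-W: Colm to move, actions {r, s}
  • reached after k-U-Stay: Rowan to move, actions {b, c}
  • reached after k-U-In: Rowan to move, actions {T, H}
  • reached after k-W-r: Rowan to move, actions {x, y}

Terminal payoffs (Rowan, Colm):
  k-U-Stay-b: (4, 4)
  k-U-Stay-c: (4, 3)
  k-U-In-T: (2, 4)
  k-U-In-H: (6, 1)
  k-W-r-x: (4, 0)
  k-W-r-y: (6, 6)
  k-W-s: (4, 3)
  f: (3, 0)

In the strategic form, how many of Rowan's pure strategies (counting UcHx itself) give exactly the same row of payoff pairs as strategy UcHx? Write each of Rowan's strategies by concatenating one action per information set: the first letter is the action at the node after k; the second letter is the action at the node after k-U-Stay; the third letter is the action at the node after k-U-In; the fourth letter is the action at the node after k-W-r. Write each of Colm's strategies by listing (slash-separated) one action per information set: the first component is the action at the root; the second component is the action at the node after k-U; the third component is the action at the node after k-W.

2

Row for UcHx (columns k/Stay/r, k/Stay/s, k/In/r, k/In/s, f/Stay/r, f/Stay/s, f/In/r, f/In/s): (4,3) (4,3) (6,1) (6,1) (3,0) (3,0) (3,0) (3,0).
Under UcHx, Rowan's choice at the node after k-W-r can never be reached regardless of what Colm does, so varying those choices leaves every outcome unchanged.
Holding the reachable choices fixed and varying the unreachable one freely already gives 2 equivalent strategies.
No other strategy reproduces this row, so those 2 are the full class: UcHx, UcHy.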